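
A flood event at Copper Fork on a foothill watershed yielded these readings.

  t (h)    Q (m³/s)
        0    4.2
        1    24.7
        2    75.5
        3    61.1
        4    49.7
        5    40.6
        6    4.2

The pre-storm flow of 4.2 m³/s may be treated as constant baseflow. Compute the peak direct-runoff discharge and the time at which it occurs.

Subtracting baseflow gives direct-runoff ordinates: 0.0, 20.5, 71.3, 56.9, 45.5, 36.4, 0.0 m³/s.
The maximum is 71.3 m³/s, occurring at the reading for t = 2 h.

Q_p = 71.3 m³/s at t = 2 h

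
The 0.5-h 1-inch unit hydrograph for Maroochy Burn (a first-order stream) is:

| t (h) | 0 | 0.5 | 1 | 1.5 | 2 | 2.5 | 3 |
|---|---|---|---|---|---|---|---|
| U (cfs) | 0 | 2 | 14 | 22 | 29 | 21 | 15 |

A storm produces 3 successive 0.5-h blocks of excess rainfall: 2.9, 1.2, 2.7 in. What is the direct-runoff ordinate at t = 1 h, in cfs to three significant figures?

Q ≈ 43.0 cfs

By discrete convolution, Q_j = Σ (P_i / 1 in) · U_{j−i}.
At t = 1 h (j=2): Q = (2.9/1)·14 + (1.2/1)·2 + (2.7/1)·0 = 43.0 cfs.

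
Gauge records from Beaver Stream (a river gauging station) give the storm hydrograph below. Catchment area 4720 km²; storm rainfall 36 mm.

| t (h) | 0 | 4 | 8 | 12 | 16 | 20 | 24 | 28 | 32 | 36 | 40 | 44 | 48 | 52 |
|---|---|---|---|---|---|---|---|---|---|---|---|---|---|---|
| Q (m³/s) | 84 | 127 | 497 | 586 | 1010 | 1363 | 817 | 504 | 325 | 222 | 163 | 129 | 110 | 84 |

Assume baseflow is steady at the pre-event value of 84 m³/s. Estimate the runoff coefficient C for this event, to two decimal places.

ΣQ_DR = 4845 m³/s; V = ΣQ_DR·Δt = 6.977 × 10^7 m³.
Runoff depth d = V / A = 14.78 mm.
C = d / P = 14.78 / 36 = 0.41.

C ≈ 0.41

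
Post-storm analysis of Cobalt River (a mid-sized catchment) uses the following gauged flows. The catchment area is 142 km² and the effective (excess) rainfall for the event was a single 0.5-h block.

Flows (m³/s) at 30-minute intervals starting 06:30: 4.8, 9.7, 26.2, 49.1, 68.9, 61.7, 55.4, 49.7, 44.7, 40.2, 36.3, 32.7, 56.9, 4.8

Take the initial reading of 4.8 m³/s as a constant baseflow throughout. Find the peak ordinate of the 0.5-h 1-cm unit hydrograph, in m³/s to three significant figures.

U_p ≈ 107 m³/s

Direct runoff: 0.0, 4.9, 21.4, 44.3, 64.1, 56.9, 50.6, 44.9, 39.9, 35.4, 31.5, 27.9, 52.1, 0.0 m³/s; ΣQ_DR = 473.9 m³/s, peak = 64.1 m³/s.
Runoff depth d = ΣQ_DR·Δt / A = 473.9 × 1800 / (142 km²) = 6.007 mm.
The 1-cm UH is the DRH scaled by (10 mm)/d, so U_p = 64.1 × 10/6.007 = 107 m³/s.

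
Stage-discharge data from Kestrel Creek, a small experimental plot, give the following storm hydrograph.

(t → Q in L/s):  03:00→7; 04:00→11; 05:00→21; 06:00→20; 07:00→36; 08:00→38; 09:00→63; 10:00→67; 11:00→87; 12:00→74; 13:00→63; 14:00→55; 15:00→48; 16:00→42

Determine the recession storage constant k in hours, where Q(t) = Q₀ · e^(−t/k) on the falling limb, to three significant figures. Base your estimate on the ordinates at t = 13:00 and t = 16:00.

k ≈ 7.40 h

On the falling limb, Q drops from 63 to 42 L/s between t = 13:00 and t = 16:00 (Δt = 3 h).
k = −Δt / ln(Q₂/Q₁) = −3 / ln(42/63) = 7.40 h.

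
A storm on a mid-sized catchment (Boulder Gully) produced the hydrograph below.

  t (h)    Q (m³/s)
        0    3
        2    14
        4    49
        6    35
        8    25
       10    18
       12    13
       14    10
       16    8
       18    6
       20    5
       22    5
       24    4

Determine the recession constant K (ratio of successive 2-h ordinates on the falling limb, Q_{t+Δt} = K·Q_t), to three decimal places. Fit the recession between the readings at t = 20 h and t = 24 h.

Using the recession-limb readings at t = 20 h and t = 24 h: Q falls from 5 to 4 m³/s over 2 intervals.
K = (Q₂/Q₁)^(1/2) = (4/5)^(1/2) = 0.894.

K ≈ 0.894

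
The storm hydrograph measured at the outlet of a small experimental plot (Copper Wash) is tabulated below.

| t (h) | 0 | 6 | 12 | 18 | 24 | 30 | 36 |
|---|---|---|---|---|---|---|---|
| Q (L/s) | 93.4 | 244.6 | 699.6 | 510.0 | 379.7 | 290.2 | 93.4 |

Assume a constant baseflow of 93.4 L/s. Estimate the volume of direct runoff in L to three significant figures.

V ≈ 3.58 × 10^7 L

Direct-runoff ordinates (Q − Q_b): 0.0, 151.2, 606.2, 416.6, 286.3, 196.8, 0.0 L/s.
ΣQ_DR = 1657 L/s.
With Δt = 6 h = 21600 s, V = ΣQ_DR · Δt = 1657 × 21600 = 3.58 × 10^7 L.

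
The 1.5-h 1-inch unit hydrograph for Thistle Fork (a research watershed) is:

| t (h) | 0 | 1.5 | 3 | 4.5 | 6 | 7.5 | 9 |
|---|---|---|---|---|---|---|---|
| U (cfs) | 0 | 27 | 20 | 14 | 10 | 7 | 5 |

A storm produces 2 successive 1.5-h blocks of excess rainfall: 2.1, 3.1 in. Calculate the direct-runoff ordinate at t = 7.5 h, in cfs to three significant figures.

By discrete convolution, Q_j = Σ (P_i / 1 in) · U_{j−i}.
At t = 7.5 h (j=5): Q = (2.1/1)·7 + (3.1/1)·10 = 45.7 cfs.

Q ≈ 45.7 cfs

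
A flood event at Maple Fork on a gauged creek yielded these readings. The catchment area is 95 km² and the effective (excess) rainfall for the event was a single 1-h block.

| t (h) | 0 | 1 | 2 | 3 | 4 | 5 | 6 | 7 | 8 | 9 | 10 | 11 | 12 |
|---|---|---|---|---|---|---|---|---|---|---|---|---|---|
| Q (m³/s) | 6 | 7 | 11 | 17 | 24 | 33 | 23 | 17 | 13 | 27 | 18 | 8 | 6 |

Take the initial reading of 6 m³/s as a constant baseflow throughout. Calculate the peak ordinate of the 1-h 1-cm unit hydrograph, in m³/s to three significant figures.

U_p ≈ 54.0 m³/s

Direct runoff: 0.0, 1.0, 5.0, 11.0, 18.0, 27.0, 17.0, 11.0, 7.0, 21.0, 12.0, 2.0, 0.0 m³/s; ΣQ_DR = 132.0 m³/s, peak = 27.0 m³/s.
Runoff depth d = ΣQ_DR·Δt / A = 132.0 × 3600 / (95 km²) = 5.002 mm.
The 1-cm UH is the DRH scaled by (10 mm)/d, so U_p = 27.0 × 10/5.002 = 54.0 m³/s.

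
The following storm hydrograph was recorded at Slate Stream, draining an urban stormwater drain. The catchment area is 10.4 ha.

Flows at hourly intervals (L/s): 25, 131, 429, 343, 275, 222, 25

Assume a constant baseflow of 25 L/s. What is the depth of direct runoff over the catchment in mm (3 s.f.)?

d ≈ 44.1 mm

Direct runoff: 0.0, 106.0, 404.0, 318.0, 250.0, 197.0, 0.0 L/s; ΣQ_DR = 1275 L/s.
V = ΣQ_DR · Δt = 1275 × 3600 s = 4.590 × 10^6 L.
Over A = 10.4 ha, depth = V / A = 44.1 mm.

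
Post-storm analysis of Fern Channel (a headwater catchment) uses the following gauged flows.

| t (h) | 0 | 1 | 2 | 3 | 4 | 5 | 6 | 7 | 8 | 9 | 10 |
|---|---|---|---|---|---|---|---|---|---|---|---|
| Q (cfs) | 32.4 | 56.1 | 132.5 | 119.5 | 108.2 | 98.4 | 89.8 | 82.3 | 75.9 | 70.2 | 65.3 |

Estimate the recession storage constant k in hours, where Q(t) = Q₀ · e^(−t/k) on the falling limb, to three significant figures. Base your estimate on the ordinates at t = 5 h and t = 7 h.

k ≈ 11.2 h

On the falling limb, Q drops from 98.4 to 82.3 cfs between t = 5 h and t = 7 h (Δt = 2 h).
k = −Δt / ln(Q₂/Q₁) = −2 / ln(82.3/98.4) = 11.2 h.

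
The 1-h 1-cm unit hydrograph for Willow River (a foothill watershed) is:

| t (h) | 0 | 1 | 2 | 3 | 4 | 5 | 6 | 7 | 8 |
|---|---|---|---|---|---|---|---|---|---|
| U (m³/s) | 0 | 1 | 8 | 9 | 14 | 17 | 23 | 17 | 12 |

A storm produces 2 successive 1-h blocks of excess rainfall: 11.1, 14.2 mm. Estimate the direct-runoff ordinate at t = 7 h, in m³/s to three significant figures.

Q ≈ 51.5 m³/s

By discrete convolution, Q_j = Σ (P_i / 10 mm) · U_{j−i}.
At t = 7 h (j=7): Q = (11.1/10)·17 + (14.2/10)·23 = 51.5 m³/s.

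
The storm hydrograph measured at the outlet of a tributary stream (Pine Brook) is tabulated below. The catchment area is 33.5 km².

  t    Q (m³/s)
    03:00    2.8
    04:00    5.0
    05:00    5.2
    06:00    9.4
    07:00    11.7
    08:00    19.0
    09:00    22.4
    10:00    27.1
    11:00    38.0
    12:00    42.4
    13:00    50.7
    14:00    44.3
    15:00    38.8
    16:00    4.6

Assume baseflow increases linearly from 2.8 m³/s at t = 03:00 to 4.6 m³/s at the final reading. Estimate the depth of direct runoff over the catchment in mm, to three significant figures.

d ≈ 29.0 mm

Direct runoff: 0.00, 2.06, 2.12, 6.18, 8.35, 15.51, 18.77, 23.33, 34.09, 38.35, 46.52, 39.98, 34.34, 0.00 m³/s; ΣQ_DR = 269.6 m³/s.
V = ΣQ_DR · Δt = 269.6 × 3600 s = 9.706 × 10^5 m³.
Over A = 33.5 km², depth = V / A = 29.0 mm.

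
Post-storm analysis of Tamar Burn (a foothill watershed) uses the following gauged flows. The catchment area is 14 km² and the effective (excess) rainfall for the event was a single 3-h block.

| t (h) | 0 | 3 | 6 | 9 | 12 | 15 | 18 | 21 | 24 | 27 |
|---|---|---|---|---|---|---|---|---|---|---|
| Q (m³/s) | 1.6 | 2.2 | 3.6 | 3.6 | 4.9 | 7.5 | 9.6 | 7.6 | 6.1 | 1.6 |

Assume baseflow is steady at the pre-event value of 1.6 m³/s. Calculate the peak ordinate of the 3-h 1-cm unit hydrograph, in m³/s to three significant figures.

Direct runoff: 0.0, 0.6, 2.0, 2.0, 3.3, 5.9, 8.0, 6.0, 4.5, 0.0 m³/s; ΣQ_DR = 32.30 m³/s, peak = 8.0 m³/s.
Runoff depth d = ΣQ_DR·Δt / A = 32.30 × 10800 / (14 km²) = 24.92 mm.
The 1-cm UH is the DRH scaled by (10 mm)/d, so U_p = 8.0 × 10/24.92 = 3.21 m³/s.

U_p ≈ 3.21 m³/s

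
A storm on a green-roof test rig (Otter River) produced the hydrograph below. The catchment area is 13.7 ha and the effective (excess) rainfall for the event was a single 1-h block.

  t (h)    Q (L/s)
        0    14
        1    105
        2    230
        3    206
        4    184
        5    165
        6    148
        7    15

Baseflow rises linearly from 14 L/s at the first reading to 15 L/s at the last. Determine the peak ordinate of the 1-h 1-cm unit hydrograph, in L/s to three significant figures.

U_p ≈ 86.3 L/s

Direct runoff: 0.00, 90.86, 215.71, 191.57, 169.43, 150.29, 133.14, 0.00 L/s; ΣQ_DR = 951.0 L/s, peak = 215.71 L/s.
Runoff depth d = ΣQ_DR·Δt / A = 951.0 × 3600 / (13.7 ha) = 24.99 mm.
The 1-cm UH is the DRH scaled by (10 mm)/d, so U_p = 215.71 × 10/24.99 = 86.3 L/s.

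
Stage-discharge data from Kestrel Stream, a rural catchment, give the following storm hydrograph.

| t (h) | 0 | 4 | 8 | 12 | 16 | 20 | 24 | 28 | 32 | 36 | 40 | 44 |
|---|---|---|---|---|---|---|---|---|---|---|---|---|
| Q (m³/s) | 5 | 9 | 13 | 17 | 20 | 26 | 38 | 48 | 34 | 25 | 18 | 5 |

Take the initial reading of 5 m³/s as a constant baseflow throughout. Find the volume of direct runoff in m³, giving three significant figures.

Direct-runoff ordinates (Q − Q_b): 0.0, 4.0, 8.0, 12.0, 15.0, 21.0, 33.0, 43.0, 29.0, 20.0, 13.0, 0.0 m³/s.
ΣQ_DR = 198.0 m³/s.
With Δt = 4 h = 14400 s, V = ΣQ_DR · Δt = 198.0 × 14400 = 2.85 × 10^6 m³.

V ≈ 2.85 × 10^6 m³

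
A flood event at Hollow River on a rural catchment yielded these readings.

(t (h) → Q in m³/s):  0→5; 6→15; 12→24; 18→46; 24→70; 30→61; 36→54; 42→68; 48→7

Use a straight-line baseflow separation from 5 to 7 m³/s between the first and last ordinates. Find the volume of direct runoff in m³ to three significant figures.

V ≈ 6.39 × 10^6 m³

Direct-runoff ordinates (Q − Q_b): 0.00, 9.75, 18.50, 40.25, 64.00, 54.75, 47.50, 61.25, 0.00 m³/s.
ΣQ_DR = 296.0 m³/s.
With Δt = 6 h = 21600 s, V = ΣQ_DR · Δt = 296.0 × 21600 = 6.39 × 10^6 m³.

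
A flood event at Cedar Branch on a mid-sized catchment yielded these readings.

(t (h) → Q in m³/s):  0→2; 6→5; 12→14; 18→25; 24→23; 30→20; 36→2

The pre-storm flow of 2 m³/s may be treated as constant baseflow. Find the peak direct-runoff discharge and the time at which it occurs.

Q_p = 23.0 m³/s at t = 18 h

Subtracting baseflow gives direct-runoff ordinates: 0.0, 3.0, 12.0, 23.0, 21.0, 18.0, 0.0 m³/s.
The maximum is 23.0 m³/s, occurring at the reading for t = 18 h.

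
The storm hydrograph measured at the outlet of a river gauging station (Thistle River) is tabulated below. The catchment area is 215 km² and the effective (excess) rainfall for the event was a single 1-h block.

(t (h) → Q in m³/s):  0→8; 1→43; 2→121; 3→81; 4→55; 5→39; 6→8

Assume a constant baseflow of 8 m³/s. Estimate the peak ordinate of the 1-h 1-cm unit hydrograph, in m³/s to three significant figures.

U_p ≈ 226 m³/s

Direct runoff: 0.0, 35.0, 113.0, 73.0, 47.0, 31.0, 0.0 m³/s; ΣQ_DR = 299.0 m³/s, peak = 113.0 m³/s.
Runoff depth d = ΣQ_DR·Δt / A = 299.0 × 3600 / (215 km²) = 5.007 mm.
The 1-cm UH is the DRH scaled by (10 mm)/d, so U_p = 113.0 × 10/5.007 = 226 m³/s.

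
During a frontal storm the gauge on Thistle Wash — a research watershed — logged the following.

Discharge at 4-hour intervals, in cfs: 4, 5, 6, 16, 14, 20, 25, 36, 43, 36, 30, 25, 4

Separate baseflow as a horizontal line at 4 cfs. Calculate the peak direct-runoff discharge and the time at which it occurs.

Subtracting baseflow gives direct-runoff ordinates: 0.0, 1.0, 2.0, 12.0, 10.0, 16.0, 21.0, 32.0, 39.0, 32.0, 26.0, 21.0, 0.0 cfs.
The maximum is 39.0 cfs, occurring at the reading for t = 32 h.

Q_p = 39.0 cfs at t = 32 h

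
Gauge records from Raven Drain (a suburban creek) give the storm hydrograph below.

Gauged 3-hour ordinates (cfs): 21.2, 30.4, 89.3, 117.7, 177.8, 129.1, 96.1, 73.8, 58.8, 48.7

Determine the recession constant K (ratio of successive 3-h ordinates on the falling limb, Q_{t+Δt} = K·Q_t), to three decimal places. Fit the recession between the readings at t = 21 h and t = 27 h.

Using the recession-limb readings at t = 21 h and t = 27 h: Q falls from 73.8 to 48.7 cfs over 2 intervals.
K = (Q₂/Q₁)^(1/2) = (48.7/73.8)^(1/2) = 0.812.

K ≈ 0.812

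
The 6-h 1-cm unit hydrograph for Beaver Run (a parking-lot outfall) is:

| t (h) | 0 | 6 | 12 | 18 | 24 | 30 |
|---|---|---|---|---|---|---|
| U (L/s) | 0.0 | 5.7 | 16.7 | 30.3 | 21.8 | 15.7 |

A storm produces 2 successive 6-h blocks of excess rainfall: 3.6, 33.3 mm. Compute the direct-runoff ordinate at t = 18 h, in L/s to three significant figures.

By discrete convolution, Q_j = Σ (P_i / 10 mm) · U_{j−i}.
At t = 18 h (j=3): Q = (3.6/10)·30.3 + (33.3/10)·16.7 = 66.5 L/s.

Q ≈ 66.5 L/s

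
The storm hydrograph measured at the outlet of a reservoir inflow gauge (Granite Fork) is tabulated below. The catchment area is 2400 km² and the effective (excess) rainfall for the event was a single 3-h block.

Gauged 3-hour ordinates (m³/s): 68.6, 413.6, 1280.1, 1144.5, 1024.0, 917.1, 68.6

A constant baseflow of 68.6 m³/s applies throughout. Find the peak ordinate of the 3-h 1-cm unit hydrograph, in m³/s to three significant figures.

Direct runoff: 0.0, 345.0, 1211.5, 1075.9, 955.4, 848.5, 0.0 m³/s; ΣQ_DR = 4436 m³/s, peak = 1211.5 m³/s.
Runoff depth d = ΣQ_DR·Δt / A = 4436 × 10800 / (2400 km²) = 19.96 mm.
The 1-cm UH is the DRH scaled by (10 mm)/d, so U_p = 1211.5 × 10/19.96 = 607 m³/s.

U_p ≈ 607 m³/s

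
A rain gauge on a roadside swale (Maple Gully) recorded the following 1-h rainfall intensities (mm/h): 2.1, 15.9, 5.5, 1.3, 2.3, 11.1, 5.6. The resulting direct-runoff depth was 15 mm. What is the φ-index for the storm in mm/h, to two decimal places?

φ ≈ 6.00 mm/h

Only the 2 blocks with intensity above φ contribute runoff: 15.9, 11.1 mm/h.
Σ(I−φ)·Δt = d  ⇒  (15.9+11.1 − 2φ)·1 = 15
φ = (27.00 − 15/1) / 2 = 6.00 mm/h.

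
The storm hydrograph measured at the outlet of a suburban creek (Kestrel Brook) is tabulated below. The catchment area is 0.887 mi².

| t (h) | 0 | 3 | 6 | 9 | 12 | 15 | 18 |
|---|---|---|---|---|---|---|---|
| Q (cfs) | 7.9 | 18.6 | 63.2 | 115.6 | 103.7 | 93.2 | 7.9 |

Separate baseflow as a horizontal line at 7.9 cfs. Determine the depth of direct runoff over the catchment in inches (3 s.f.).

Direct runoff: 0.0, 10.7, 55.3, 107.7, 95.8, 85.3, 0.0 cfs; ΣQ_DR = 354.8 cfs.
V = ΣQ_DR · Δt = 354.8 × 10800 s = 3.832 × 10^6 ft³.
Over A = 0.887 mi², depth = V / A = 1.86 in.

d ≈ 1.86 in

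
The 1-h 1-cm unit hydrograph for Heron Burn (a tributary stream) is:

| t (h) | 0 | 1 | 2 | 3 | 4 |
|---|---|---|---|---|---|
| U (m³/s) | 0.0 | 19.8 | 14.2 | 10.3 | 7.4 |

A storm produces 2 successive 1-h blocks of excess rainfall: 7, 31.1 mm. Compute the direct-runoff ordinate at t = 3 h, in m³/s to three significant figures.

By discrete convolution, Q_j = Σ (P_i / 10 mm) · U_{j−i}.
At t = 3 h (j=3): Q = (7/10)·10.3 + (31.1/10)·14.2 = 51.4 m³/s.

Q ≈ 51.4 m³/s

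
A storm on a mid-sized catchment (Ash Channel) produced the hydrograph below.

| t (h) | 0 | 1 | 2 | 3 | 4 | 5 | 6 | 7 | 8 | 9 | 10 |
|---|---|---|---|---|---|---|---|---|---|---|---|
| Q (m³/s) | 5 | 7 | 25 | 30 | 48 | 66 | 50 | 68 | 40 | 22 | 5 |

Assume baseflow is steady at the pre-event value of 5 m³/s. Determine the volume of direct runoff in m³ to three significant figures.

V ≈ 1.12 × 10^6 m³

Direct-runoff ordinates (Q − Q_b): 0.0, 2.0, 20.0, 25.0, 43.0, 61.0, 45.0, 63.0, 35.0, 17.0, 0.0 m³/s.
ΣQ_DR = 311.0 m³/s.
With Δt = 1 h = 3600 s, V = ΣQ_DR · Δt = 311.0 × 3600 = 1.12 × 10^6 m³.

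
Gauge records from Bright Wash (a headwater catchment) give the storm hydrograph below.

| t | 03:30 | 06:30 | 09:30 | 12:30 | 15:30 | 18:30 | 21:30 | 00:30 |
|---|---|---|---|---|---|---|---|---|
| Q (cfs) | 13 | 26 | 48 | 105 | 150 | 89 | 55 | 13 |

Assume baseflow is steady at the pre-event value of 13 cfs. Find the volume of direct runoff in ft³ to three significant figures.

Direct-runoff ordinates (Q − Q_b): 0.0, 13.0, 35.0, 92.0, 137.0, 76.0, 42.0, 0.0 cfs.
ΣQ_DR = 395.0 cfs.
With Δt = 3 h = 10800 s, V = ΣQ_DR · Δt = 395.0 × 10800 = 4.27 × 10^6 ft³.

V ≈ 4.27 × 10^6 ft³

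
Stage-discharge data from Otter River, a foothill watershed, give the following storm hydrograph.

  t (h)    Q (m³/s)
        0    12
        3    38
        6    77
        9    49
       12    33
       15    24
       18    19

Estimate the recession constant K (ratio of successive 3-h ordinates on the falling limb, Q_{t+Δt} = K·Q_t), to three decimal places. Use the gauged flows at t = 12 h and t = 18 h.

K ≈ 0.759

Using the recession-limb readings at t = 12 h and t = 18 h: Q falls from 33 to 19 m³/s over 2 intervals.
K = (Q₂/Q₁)^(1/2) = (19/33)^(1/2) = 0.759.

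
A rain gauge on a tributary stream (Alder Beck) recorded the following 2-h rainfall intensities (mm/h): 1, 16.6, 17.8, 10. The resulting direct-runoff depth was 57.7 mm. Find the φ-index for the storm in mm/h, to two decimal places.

φ ≈ 5.18 mm/h

Only the 3 blocks with intensity above φ contribute runoff: 16.6, 17.8, 10 mm/h.
Σ(I−φ)·Δt = d  ⇒  (16.6+17.8+10 − 3φ)·2 = 57.7
φ = (44.40 − 57.7/2) / 3 = 5.18 mm/h.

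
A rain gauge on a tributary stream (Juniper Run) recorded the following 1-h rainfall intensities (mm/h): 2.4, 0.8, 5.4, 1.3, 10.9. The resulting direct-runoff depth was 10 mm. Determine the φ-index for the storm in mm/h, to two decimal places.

Only the 2 blocks with intensity above φ contribute runoff: 5.4, 10.9 mm/h.
Σ(I−φ)·Δt = d  ⇒  (5.4+10.9 − 2φ)·1 = 10
φ = (16.30 − 10/1) / 2 = 3.15 mm/h.

φ ≈ 3.15 mm/h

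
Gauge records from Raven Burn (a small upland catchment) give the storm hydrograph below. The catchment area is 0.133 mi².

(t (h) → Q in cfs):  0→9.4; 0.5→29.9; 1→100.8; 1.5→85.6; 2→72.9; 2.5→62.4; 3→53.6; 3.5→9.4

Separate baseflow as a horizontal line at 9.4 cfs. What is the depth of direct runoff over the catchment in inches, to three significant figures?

Direct runoff: 0.0, 20.5, 91.4, 76.2, 63.5, 53.0, 44.2, 0.0 cfs; ΣQ_DR = 348.8 cfs.
V = ΣQ_DR · Δt = 348.8 × 1800 s = 6.278 × 10^5 ft³.
Over A = 0.133 mi², depth = V / A = 2.03 in.

d ≈ 2.03 in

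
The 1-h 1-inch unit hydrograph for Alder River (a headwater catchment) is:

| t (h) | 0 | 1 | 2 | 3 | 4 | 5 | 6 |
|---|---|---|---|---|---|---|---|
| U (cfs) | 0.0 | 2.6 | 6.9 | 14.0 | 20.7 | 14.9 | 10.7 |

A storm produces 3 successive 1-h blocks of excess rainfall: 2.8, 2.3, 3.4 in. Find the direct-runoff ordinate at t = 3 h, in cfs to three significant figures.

Q ≈ 63.9 cfs

By discrete convolution, Q_j = Σ (P_i / 1 in) · U_{j−i}.
At t = 3 h (j=3): Q = (2.8/1)·14.0 + (2.3/1)·6.9 + (3.4/1)·2.6 = 63.9 cfs.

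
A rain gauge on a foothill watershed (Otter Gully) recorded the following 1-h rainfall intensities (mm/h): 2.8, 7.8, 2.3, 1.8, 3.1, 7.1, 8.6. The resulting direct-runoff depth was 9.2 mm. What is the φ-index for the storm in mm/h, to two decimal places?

φ ≈ 4.77 mm/h

Only the 3 blocks with intensity above φ contribute runoff: 7.8, 7.1, 8.6 mm/h.
Σ(I−φ)·Δt = d  ⇒  (7.8+7.1+8.6 − 3φ)·1 = 9.2
φ = (23.50 − 9.2/1) / 3 = 4.77 mm/h.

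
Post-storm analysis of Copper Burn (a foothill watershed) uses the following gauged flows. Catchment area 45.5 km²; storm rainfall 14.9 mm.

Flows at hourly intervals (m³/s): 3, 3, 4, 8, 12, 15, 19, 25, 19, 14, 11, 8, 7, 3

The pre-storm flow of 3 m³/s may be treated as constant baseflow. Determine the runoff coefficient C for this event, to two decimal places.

ΣQ_DR = 109.0 m³/s; V = ΣQ_DR·Δt = 3.924 × 10^5 m³.
Runoff depth d = V / A = 8.624 mm.
C = d / P = 8.624 / 14.9 = 0.58.

C ≈ 0.58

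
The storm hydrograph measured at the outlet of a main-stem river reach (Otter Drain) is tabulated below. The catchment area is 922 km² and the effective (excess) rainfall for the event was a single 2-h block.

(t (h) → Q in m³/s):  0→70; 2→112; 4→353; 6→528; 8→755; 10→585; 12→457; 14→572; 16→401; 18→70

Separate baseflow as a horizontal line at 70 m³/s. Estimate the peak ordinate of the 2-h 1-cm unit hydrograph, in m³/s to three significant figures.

Direct runoff: 0.0, 42.0, 283.0, 458.0, 685.0, 515.0, 387.0, 502.0, 331.0, 0.0 m³/s; ΣQ_DR = 3203 m³/s, peak = 685.0 m³/s.
Runoff depth d = ΣQ_DR·Δt / A = 3203 × 7200 / (922 km²) = 25.01 mm.
The 1-cm UH is the DRH scaled by (10 mm)/d, so U_p = 685.0 × 10/25.01 = 274 m³/s.

U_p ≈ 274 m³/s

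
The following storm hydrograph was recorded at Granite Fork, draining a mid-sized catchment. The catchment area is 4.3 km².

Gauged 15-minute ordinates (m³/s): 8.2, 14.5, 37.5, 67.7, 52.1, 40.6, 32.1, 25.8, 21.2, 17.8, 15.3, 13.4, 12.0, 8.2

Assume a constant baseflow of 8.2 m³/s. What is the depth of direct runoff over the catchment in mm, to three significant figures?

d ≈ 52.7 mm

Direct runoff: 0.0, 6.3, 29.3, 59.5, 43.9, 32.4, 23.9, 17.6, 13.0, 9.6, 7.1, 5.2, 3.8, 0.0 m³/s; ΣQ_DR = 251.6 m³/s.
V = ΣQ_DR · Δt = 251.6 × 900 s = 2.264 × 10^5 m³.
Over A = 4.3 km², depth = V / A = 52.7 mm.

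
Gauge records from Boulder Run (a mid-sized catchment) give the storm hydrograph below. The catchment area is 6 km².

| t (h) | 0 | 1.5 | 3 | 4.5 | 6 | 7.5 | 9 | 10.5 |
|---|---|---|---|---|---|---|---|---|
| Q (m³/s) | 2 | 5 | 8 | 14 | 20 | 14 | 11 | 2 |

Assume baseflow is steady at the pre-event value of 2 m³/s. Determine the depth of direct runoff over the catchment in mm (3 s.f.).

Direct runoff: 0.0, 3.0, 6.0, 12.0, 18.0, 12.0, 9.0, 0.0 m³/s; ΣQ_DR = 60.00 m³/s.
V = ΣQ_DR · Δt = 60.00 × 5400 s = 3.240 × 10^5 m³.
Over A = 6 km², depth = V / A = 54.0 mm.

d ≈ 54.0 mm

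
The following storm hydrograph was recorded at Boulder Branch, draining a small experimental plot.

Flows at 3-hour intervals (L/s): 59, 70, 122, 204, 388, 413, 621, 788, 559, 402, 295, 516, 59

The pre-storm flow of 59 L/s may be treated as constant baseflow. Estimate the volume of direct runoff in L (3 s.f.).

V ≈ 4.03 × 10^7 L

Direct-runoff ordinates (Q − Q_b): 0.0, 11.0, 63.0, 145.0, 329.0, 354.0, 562.0, 729.0, 500.0, 343.0, 236.0, 457.0, 0.0 L/s.
ΣQ_DR = 3729 L/s.
With Δt = 3 h = 10800 s, V = ΣQ_DR · Δt = 3729 × 10800 = 4.03 × 10^7 L.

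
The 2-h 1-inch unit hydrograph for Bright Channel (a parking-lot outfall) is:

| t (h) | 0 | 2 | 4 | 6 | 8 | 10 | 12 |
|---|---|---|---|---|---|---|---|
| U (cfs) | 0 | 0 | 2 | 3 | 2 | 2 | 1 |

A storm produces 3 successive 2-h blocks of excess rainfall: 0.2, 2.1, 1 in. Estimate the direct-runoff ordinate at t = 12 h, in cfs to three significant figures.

Q ≈ 6.40 cfs

By discrete convolution, Q_j = Σ (P_i / 1 in) · U_{j−i}.
At t = 12 h (j=6): Q = (0.2/1)·1 + (2.1/1)·2 + (1/1)·2 = 6.40 cfs.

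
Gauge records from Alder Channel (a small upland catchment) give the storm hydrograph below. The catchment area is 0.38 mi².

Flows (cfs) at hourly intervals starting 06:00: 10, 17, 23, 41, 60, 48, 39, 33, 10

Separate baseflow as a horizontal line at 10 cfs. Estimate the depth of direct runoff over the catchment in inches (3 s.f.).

Direct runoff: 0.0, 7.0, 13.0, 31.0, 50.0, 38.0, 29.0, 23.0, 0.0 cfs; ΣQ_DR = 191.0 cfs.
V = ΣQ_DR · Δt = 191.0 × 3600 s = 6.876 × 10^5 ft³.
Over A = 0.38 mi², depth = V / A = 0.779 in.

d ≈ 0.779 in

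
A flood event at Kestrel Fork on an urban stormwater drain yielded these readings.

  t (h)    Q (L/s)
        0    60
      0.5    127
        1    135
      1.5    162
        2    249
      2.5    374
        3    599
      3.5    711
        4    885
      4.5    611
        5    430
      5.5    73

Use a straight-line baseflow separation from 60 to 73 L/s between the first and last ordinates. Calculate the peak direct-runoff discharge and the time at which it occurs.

Subtracting baseflow gives direct-runoff ordinates: 0.00, 65.82, 72.64, 98.45, 184.27, 308.09, 531.91, 642.73, 815.55, 540.36, 358.18, 0.00 L/s.
The maximum is 815.55 L/s, occurring at the reading for t = 4 h.

Q_p = 815.55 L/s at t = 4 h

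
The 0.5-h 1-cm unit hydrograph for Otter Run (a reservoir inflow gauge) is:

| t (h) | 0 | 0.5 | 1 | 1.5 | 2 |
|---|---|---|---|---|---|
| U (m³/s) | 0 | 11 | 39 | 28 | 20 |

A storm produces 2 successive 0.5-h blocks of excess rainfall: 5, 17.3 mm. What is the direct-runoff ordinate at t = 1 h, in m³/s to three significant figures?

Q ≈ 38.5 m³/s

By discrete convolution, Q_j = Σ (P_i / 10 mm) · U_{j−i}.
At t = 1 h (j=2): Q = (5/10)·39 + (17.3/10)·11 = 38.5 m³/s.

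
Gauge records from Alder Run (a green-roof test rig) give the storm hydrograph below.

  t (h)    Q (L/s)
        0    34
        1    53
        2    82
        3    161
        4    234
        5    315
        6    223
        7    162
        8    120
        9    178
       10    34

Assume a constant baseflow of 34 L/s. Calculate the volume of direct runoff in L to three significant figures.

Direct-runoff ordinates (Q − Q_b): 0.0, 19.0, 48.0, 127.0, 200.0, 281.0, 189.0, 128.0, 86.0, 144.0, 0.0 L/s.
ΣQ_DR = 1222 L/s.
With Δt = 1 h = 3600 s, V = ΣQ_DR · Δt = 1222 × 3600 = 4.40 × 10^6 L.

V ≈ 4.40 × 10^6 L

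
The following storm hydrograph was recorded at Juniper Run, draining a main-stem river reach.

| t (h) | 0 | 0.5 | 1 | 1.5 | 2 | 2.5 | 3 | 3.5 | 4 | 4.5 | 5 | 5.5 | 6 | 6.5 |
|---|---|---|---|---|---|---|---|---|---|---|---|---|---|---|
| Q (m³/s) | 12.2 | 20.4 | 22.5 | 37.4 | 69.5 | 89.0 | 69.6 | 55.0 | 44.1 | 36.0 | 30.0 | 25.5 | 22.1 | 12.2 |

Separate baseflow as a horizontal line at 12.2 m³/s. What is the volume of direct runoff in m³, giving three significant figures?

V ≈ 6.74 × 10^5 m³

Direct-runoff ordinates (Q − Q_b): 0.0, 8.2, 10.3, 25.2, 57.3, 76.8, 57.4, 42.8, 31.9, 23.8, 17.8, 13.3, 9.9, 0.0 m³/s.
ΣQ_DR = 374.7 m³/s.
With Δt = 0.5 h = 1800 s, V = ΣQ_DR · Δt = 374.7 × 1800 = 6.74 × 10^5 m³.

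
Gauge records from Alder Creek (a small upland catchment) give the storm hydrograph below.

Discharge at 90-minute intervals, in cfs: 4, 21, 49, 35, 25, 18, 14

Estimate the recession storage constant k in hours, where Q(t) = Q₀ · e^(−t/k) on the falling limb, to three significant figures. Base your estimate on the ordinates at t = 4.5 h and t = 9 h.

k ≈ 4.91 h

On the falling limb, Q drops from 35 to 14 cfs between t = 4.5 h and t = 9 h (Δt = 4.5 h).
k = −Δt / ln(Q₂/Q₁) = −4.5 / ln(14/35) = 4.91 h.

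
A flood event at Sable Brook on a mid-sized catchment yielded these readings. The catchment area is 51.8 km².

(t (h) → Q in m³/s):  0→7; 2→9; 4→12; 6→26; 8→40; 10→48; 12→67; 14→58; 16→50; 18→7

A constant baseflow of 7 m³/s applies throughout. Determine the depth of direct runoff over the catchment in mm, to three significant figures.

Direct runoff: 0.0, 2.0, 5.0, 19.0, 33.0, 41.0, 60.0, 51.0, 43.0, 0.0 m³/s; ΣQ_DR = 254.0 m³/s.
V = ΣQ_DR · Δt = 254.0 × 7200 s = 1.829 × 10^6 m³.
Over A = 51.8 km², depth = V / A = 35.3 mm.

d ≈ 35.3 mm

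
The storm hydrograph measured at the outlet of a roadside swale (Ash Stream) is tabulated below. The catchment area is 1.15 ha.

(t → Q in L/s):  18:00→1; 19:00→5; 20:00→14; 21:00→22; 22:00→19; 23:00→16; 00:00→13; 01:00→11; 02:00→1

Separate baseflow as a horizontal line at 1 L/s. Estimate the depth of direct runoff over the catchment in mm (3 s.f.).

d ≈ 29.1 mm

Direct runoff: 0.0, 4.0, 13.0, 21.0, 18.0, 15.0, 12.0, 10.0, 0.0 L/s; ΣQ_DR = 93.00 L/s.
V = ΣQ_DR · Δt = 93.00 × 3600 s = 3.348 × 10^5 L.
Over A = 1.15 ha, depth = V / A = 29.1 mm.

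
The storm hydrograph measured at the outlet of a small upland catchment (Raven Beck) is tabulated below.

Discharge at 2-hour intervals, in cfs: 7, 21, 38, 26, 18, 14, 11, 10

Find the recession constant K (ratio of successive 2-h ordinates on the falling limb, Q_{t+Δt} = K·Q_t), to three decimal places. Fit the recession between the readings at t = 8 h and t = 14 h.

K ≈ 0.822

Using the recession-limb readings at t = 8 h and t = 14 h: Q falls from 18 to 10 cfs over 3 intervals.
K = (Q₂/Q₁)^(1/3) = (10/18)^(1/3) = 0.822.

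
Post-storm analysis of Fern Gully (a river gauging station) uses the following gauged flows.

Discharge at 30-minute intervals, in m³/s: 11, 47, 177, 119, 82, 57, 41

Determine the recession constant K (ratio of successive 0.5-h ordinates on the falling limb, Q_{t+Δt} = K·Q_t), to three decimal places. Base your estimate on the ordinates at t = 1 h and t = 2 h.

Using the recession-limb readings at t = 1 h and t = 2 h: Q falls from 177 to 82 m³/s over 2 intervals.
K = (Q₂/Q₁)^(1/2) = (82/177)^(1/2) = 0.681.

K ≈ 0.681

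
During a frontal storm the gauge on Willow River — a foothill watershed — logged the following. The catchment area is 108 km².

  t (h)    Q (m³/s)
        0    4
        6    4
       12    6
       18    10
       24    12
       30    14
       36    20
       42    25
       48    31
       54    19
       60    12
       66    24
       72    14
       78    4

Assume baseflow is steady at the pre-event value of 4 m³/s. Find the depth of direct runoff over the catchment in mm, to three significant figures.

d ≈ 28.6 mm

Direct runoff: 0.0, 0.0, 2.0, 6.0, 8.0, 10.0, 16.0, 21.0, 27.0, 15.0, 8.0, 20.0, 10.0, 0.0 m³/s; ΣQ_DR = 143.0 m³/s.
V = ΣQ_DR · Δt = 143.0 × 21600 s = 3.089 × 10^6 m³.
Over A = 108 km², depth = V / A = 28.6 mm.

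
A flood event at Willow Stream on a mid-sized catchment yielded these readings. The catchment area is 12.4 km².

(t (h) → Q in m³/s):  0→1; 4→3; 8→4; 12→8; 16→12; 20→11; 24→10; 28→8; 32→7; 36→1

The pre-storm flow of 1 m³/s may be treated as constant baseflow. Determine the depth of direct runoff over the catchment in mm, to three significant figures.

Direct runoff: 0.0, 2.0, 3.0, 7.0, 11.0, 10.0, 9.0, 7.0, 6.0, 0.0 m³/s; ΣQ_DR = 55.00 m³/s.
V = ΣQ_DR · Δt = 55.00 × 14400 s = 7.920 × 10^5 m³.
Over A = 12.4 km², depth = V / A = 63.9 mm.

d ≈ 63.9 mm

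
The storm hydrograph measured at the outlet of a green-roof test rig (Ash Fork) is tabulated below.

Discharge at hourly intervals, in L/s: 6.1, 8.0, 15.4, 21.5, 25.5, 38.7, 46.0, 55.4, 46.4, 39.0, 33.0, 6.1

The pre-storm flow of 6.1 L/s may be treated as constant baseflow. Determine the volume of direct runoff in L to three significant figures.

V ≈ 9.64 × 10^5 L

Direct-runoff ordinates (Q − Q_b): 0.0, 1.9, 9.3, 15.4, 19.4, 32.6, 39.9, 49.3, 40.3, 32.9, 26.9, 0.0 L/s.
ΣQ_DR = 267.9 L/s.
With Δt = 1 h = 3600 s, V = ΣQ_DR · Δt = 267.9 × 3600 = 9.64 × 10^5 L.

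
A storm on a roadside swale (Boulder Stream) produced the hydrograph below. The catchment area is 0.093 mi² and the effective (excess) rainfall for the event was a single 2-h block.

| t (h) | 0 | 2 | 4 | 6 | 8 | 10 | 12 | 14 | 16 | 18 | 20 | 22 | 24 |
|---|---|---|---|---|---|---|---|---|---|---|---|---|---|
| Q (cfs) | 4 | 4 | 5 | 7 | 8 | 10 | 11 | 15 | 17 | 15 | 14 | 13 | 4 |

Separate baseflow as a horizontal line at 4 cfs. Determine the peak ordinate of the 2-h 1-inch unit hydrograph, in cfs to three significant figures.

Direct runoff: 0.0, 0.0, 1.0, 3.0, 4.0, 6.0, 7.0, 11.0, 13.0, 11.0, 10.0, 9.0, 0.0 cfs; ΣQ_DR = 75.00 cfs, peak = 13.0 cfs.
Runoff depth d = ΣQ_DR·Δt / A = 75.00 × 7200 / (0.093 mi²) = 2.499 in.
The 1-inch UH is the DRH scaled by (1 in)/d, so U_p = 13.0 × 1/2.499 = 5.20 cfs.

U_p ≈ 5.20 cfs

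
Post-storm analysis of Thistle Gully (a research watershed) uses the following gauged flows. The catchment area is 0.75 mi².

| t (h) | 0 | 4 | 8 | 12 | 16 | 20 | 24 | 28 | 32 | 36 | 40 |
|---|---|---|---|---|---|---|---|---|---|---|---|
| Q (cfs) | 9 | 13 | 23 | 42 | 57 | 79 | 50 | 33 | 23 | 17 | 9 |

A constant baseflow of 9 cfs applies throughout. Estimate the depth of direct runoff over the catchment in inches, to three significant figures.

d ≈ 2.12 in

Direct runoff: 0.0, 4.0, 14.0, 33.0, 48.0, 70.0, 41.0, 24.0, 14.0, 8.0, 0.0 cfs; ΣQ_DR = 256.0 cfs.
V = ΣQ_DR · Δt = 256.0 × 14400 s = 3.686 × 10^6 ft³.
Over A = 0.75 mi², depth = V / A = 2.12 in.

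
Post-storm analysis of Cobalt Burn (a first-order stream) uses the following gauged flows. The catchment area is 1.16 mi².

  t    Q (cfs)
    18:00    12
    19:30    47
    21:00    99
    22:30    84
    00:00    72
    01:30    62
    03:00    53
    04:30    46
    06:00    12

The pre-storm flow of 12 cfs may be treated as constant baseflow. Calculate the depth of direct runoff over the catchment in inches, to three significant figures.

Direct runoff: 0.0, 35.0, 87.0, 72.0, 60.0, 50.0, 41.0, 34.0, 0.0 cfs; ΣQ_DR = 379.0 cfs.
V = ΣQ_DR · Δt = 379.0 × 5400 s = 2.047 × 10^6 ft³.
Over A = 1.16 mi², depth = V / A = 0.759 in.

d ≈ 0.759 in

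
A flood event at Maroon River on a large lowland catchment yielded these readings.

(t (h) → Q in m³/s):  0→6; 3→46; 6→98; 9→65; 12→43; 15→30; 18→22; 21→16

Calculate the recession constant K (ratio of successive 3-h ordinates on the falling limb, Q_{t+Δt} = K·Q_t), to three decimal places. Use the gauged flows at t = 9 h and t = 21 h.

Using the recession-limb readings at t = 9 h and t = 21 h: Q falls from 65 to 16 m³/s over 4 intervals.
K = (Q₂/Q₁)^(1/4) = (16/65)^(1/4) = 0.704.

K ≈ 0.704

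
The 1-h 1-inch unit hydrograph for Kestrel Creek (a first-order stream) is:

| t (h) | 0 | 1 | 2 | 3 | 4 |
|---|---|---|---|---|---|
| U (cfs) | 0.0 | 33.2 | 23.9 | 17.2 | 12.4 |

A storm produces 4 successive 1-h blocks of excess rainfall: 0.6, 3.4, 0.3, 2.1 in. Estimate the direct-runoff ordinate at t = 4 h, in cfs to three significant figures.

By discrete convolution, Q_j = Σ (P_i / 1 in) · U_{j−i}.
At t = 4 h (j=4): Q = (0.6/1)·12.4 + (3.4/1)·17.2 + (0.3/1)·23.9 + (2.1/1)·33.2 = 143 cfs.

Q ≈ 143 cfs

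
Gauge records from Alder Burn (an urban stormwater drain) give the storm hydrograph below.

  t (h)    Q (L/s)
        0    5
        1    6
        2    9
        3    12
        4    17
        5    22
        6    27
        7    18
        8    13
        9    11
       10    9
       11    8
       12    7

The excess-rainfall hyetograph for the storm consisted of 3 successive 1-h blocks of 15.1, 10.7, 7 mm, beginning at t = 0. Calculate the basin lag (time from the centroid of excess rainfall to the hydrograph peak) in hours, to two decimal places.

Centroid of excess rainfall: t_c = Σ P_i·t̄_i / ΣP_i = 1.2530 h (block centres at 0.5, 1.5, 2.5 h).
Hydrograph peak occurs at t = 6 h, so basin lag t_L = 6 − 1.2530 = 4.75 h.

t_L ≈ 4.75 h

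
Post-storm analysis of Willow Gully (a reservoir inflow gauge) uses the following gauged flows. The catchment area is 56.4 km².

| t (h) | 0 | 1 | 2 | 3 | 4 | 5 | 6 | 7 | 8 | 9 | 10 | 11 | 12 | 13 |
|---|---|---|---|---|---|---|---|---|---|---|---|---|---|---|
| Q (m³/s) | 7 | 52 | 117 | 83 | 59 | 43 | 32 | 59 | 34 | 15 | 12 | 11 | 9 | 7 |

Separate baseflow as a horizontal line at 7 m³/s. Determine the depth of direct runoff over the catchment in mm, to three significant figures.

Direct runoff: 0.0, 45.0, 110.0, 76.0, 52.0, 36.0, 25.0, 52.0, 27.0, 8.0, 5.0, 4.0, 2.0, 0.0 m³/s; ΣQ_DR = 442.0 m³/s.
V = ΣQ_DR · Δt = 442.0 × 3600 s = 1.591 × 10^6 m³.
Over A = 56.4 km², depth = V / A = 28.2 mm.

d ≈ 28.2 mm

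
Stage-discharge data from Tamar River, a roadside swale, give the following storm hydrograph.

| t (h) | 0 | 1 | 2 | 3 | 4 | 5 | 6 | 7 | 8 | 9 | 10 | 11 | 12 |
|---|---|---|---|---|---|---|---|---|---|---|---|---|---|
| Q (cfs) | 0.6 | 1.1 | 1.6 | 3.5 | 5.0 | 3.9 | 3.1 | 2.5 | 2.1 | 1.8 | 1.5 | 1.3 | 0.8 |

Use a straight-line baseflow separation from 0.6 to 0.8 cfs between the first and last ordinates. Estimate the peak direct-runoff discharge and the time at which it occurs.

Subtracting baseflow gives direct-runoff ordinates: 0.00, 0.48, 0.97, 2.85, 4.33, 3.22, 2.40, 1.78, 1.37, 1.05, 0.73, 0.52, 0.00 cfs.
The maximum is 4.33 cfs, occurring at the reading for t = 4 h.

Q_p = 4.33 cfs at t = 4 h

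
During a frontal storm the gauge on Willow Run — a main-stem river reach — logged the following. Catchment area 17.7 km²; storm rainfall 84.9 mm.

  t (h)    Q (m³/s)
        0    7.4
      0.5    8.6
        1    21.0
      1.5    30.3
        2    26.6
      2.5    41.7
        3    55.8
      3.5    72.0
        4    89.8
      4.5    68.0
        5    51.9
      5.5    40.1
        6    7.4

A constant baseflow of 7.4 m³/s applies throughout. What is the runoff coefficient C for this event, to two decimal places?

ΣQ_DR = 424.4 m³/s; V = ΣQ_DR·Δt = 7.639 × 10^5 m³.
Runoff depth d = V / A = 43.16 mm.
C = d / P = 43.16 / 84.9 = 0.51.

C ≈ 0.51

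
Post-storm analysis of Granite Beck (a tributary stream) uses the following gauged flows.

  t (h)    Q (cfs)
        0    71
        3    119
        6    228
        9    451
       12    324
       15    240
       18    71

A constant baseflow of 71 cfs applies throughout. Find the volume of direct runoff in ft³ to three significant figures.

Direct-runoff ordinates (Q − Q_b): 0.0, 48.0, 157.0, 380.0, 253.0, 169.0, 0.0 cfs.
ΣQ_DR = 1007 cfs.
With Δt = 3 h = 10800 s, V = ΣQ_DR · Δt = 1007 × 10800 = 1.09 × 10^7 ft³.

V ≈ 1.09 × 10^7 ft³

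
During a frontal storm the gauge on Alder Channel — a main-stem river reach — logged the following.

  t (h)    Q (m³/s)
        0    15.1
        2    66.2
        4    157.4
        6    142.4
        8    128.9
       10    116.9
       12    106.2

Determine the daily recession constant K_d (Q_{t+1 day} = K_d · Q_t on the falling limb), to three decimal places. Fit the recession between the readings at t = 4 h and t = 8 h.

Between t = 4 h and t = 8 h the flow falls from 157.4 to 128.9 m³/s over 2×2 h = 4 h.
Per-interval ratio K = (128.9/157.4)^(1/2) = 0.9049; K_d = K^(24/2) = 0.302.

K_d ≈ 0.302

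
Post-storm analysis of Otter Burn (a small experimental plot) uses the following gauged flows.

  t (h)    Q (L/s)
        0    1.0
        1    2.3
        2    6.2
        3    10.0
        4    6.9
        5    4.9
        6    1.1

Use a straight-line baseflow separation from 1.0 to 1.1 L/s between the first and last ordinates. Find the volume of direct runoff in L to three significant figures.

V ≈ 90200 L

Direct-runoff ordinates (Q − Q_b): 0.00, 1.28, 5.17, 8.95, 5.83, 3.82, 0.00 L/s.
ΣQ_DR = 25.05 L/s.
With Δt = 1 h = 3600 s, V = ΣQ_DR · Δt = 25.05 × 3600 = 90200 L.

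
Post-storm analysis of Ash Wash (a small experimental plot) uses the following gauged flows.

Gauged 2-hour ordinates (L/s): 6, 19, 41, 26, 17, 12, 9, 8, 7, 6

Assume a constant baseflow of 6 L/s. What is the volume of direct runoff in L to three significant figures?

V ≈ 6.55 × 10^5 L

Direct-runoff ordinates (Q − Q_b): 0.0, 13.0, 35.0, 20.0, 11.0, 6.0, 3.0, 2.0, 1.0, 0.0 L/s.
ΣQ_DR = 91.00 L/s.
With Δt = 2 h = 7200 s, V = ΣQ_DR · Δt = 91.00 × 7200 = 6.55 × 10^5 L.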